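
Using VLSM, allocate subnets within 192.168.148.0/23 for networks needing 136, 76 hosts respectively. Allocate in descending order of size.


136 hosts -> /24 (254 usable): 192.168.148.0/24
76 hosts -> /25 (126 usable): 192.168.149.0/25
Allocation: 192.168.148.0/24 (136 hosts, 254 usable); 192.168.149.0/25 (76 hosts, 126 usable)


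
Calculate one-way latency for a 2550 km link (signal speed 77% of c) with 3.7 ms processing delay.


Speed = 0.77 * 3e5 km/s = 231000 km/s
Propagation delay = 2550 / 231000 = 0.011 s = 11.039 ms
Processing delay = 3.7 ms
Total one-way latency = 14.739 ms


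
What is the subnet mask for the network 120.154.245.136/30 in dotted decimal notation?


/30 means 30 network bits, 2 host bits
Binary: 11111111111111111111111111111100
Mask: 255.255.255.252


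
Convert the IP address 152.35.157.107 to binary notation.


152 = 10011000
35 = 00100011
157 = 10011101
107 = 01101011
Binary: 10011000.00100011.10011101.01101011


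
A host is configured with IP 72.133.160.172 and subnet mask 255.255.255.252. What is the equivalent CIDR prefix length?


Binary: 11111111.11111111.11111111.11111100
Count leading 1s
Prefix: /30


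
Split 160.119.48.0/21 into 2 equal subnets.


New prefix = 21 + 1 = 22
Each subnet has 1024 addresses
  160.119.48.0/22
  160.119.52.0/22
Subnets: 160.119.48.0/22, 160.119.52.0/22


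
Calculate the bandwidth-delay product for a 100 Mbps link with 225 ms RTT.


BDP = bandwidth * RTT
= 100 Mbps * 225 ms
= 100 * 1e6 * 225 / 1000 bits
= 22500000 bits
= 2812500 bytes
= 2746.582 KB
BDP = 22500000 bits (2812500 bytes)


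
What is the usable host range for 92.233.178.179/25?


Network: 92.233.178.128
Broadcast: 92.233.178.255
First usable = network + 1
Last usable = broadcast - 1
Range: 92.233.178.129 to 92.233.178.254


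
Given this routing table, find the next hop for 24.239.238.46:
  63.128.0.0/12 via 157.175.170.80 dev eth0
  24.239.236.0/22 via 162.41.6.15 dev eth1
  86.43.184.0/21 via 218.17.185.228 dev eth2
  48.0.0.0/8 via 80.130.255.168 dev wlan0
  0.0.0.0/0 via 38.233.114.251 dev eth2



Longest prefix match for 24.239.238.46:
  /12 63.128.0.0: no
  /22 24.239.236.0: MATCH
  /21 86.43.184.0: no
  /8 48.0.0.0: no
  /0 0.0.0.0: MATCH
Selected: next-hop 162.41.6.15 via eth1 (matched /22)


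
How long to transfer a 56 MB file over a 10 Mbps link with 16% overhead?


Effective throughput = 10 * (1 - 16/100) = 8.4 Mbps
File size in Mb = 56 * 8 = 448 Mb
Time = 448 / 8.4
Time = 53.3333 seconds


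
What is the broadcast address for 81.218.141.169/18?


Network: 81.218.128.0/18
Host bits = 14
Set all host bits to 1:
Broadcast: 81.218.191.255


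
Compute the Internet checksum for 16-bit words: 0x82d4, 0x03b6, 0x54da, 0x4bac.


Sum all words (with carry folding):
+ 0x82d4 = 0x82d4
+ 0x03b6 = 0x868a
+ 0x54da = 0xdb64
+ 0x4bac = 0x2711
One's complement: ~0x2711
Checksum = 0xd8ee


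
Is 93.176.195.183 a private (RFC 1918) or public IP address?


RFC 1918 private ranges:
  10.0.0.0/8 (10.0.0.0 - 10.255.255.255)
  172.16.0.0/12 (172.16.0.0 - 172.31.255.255)
  192.168.0.0/16 (192.168.0.0 - 192.168.255.255)
Public (not in any RFC 1918 range)


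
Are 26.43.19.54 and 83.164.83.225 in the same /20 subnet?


Mask: 255.255.240.0
26.43.19.54 AND mask = 26.43.16.0
83.164.83.225 AND mask = 83.164.80.0
No, different subnets (26.43.16.0 vs 83.164.80.0)


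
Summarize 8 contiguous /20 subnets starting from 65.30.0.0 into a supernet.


Original prefix: /20
Number of subnets: 8 = 2^3
New prefix = 20 - 3 = 17
Supernet: 65.30.0.0/17


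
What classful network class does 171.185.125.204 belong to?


First octet: 171
Binary: 10101011
10xxxxxx -> Class B (128-191)
Class B, default mask 255.255.0.0 (/16)


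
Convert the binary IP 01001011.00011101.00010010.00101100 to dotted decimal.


01001011 = 75
00011101 = 29
00010010 = 18
00101100 = 44
IP: 75.29.18.44


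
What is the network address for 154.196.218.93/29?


IP:   10011010.11000100.11011010.01011101
Mask: 11111111.11111111.11111111.11111000
AND operation:
Net:  10011010.11000100.11011010.01011000
Network: 154.196.218.88/29


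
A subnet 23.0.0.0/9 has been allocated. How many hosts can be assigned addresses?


Host bits = 32 - 9 = 23
Total addresses = 2^23 = 8388608
Usable = total - 2 (network and broadcast)
Usable hosts: 8388606


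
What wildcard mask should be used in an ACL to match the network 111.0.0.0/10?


Subnet mask: 255.192.0.0
Wildcard = 255.255.255.255 - subnet mask
255 - 255 = 0
255 - 192 = 63
255 - 0 = 255
255 - 0 = 255
Wildcard: 0.63.255.255


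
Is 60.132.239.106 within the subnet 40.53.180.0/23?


Subnet network: 40.53.180.0
Test IP AND mask: 60.132.238.0
No, 60.132.239.106 is not in 40.53.180.0/23


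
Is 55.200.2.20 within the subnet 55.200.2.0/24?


Subnet network: 55.200.2.0
Test IP AND mask: 55.200.2.0
Yes, 55.200.2.20 is in 55.200.2.0/24


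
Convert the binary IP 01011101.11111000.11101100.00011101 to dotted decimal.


01011101 = 93
11111000 = 248
11101100 = 236
00011101 = 29
IP: 93.248.236.29


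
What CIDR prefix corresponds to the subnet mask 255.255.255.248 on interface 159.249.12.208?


Binary: 11111111.11111111.11111111.11111000
Count leading 1s
Prefix: /29


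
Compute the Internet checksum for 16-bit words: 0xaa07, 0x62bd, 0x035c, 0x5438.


Sum all words (with carry folding):
+ 0xaa07 = 0xaa07
+ 0x62bd = 0x0cc5
+ 0x035c = 0x1021
+ 0x5438 = 0x6459
One's complement: ~0x6459
Checksum = 0x9ba6


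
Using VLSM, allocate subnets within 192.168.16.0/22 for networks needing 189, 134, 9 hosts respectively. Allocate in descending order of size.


189 hosts -> /24 (254 usable): 192.168.16.0/24
134 hosts -> /24 (254 usable): 192.168.17.0/24
9 hosts -> /28 (14 usable): 192.168.18.0/28
Allocation: 192.168.16.0/24 (189 hosts, 254 usable); 192.168.17.0/24 (134 hosts, 254 usable); 192.168.18.0/28 (9 hosts, 14 usable)


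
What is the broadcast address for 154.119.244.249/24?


Network: 154.119.244.0/24
Host bits = 8
Set all host bits to 1:
Broadcast: 154.119.244.255


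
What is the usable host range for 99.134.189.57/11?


Network: 99.128.0.0
Broadcast: 99.159.255.255
First usable = network + 1
Last usable = broadcast - 1
Range: 99.128.0.1 to 99.159.255.254


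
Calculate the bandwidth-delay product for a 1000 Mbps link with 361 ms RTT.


BDP = bandwidth * RTT
= 1000 Mbps * 361 ms
= 1000 * 1e6 * 361 / 1000 bits
= 361000000 bits
= 45125000 bytes
= 44067.3828 KB
BDP = 361000000 bits (45125000 bytes)


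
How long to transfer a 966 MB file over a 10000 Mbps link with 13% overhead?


Effective throughput = 10000 * (1 - 13/100) = 8700 Mbps
File size in Mb = 966 * 8 = 7728 Mb
Time = 7728 / 8700
Time = 0.8883 seconds


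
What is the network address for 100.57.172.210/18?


IP:   01100100.00111001.10101100.11010010
Mask: 11111111.11111111.11000000.00000000
AND operation:
Net:  01100100.00111001.10000000.00000000
Network: 100.57.128.0/18


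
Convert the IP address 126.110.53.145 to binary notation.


126 = 01111110
110 = 01101110
53 = 00110101
145 = 10010001
Binary: 01111110.01101110.00110101.10010001


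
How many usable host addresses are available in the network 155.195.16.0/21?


Host bits = 32 - 21 = 11
Total addresses = 2^11 = 2048
Usable = total - 2 (network and broadcast)
Usable hosts: 2046


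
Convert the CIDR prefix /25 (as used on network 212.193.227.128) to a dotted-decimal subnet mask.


/25 means 25 network bits, 7 host bits
Binary: 11111111111111111111111110000000
Mask: 255.255.255.128


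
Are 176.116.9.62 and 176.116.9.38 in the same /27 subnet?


Mask: 255.255.255.224
176.116.9.62 AND mask = 176.116.9.32
176.116.9.38 AND mask = 176.116.9.32
Yes, same subnet (176.116.9.32)


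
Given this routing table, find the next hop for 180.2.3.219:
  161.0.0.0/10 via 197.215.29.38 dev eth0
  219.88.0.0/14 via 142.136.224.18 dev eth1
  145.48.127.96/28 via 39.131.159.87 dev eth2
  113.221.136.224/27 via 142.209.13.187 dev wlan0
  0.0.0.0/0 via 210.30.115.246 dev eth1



Longest prefix match for 180.2.3.219:
  /10 161.0.0.0: no
  /14 219.88.0.0: no
  /28 145.48.127.96: no
  /27 113.221.136.224: no
  /0 0.0.0.0: MATCH
Selected: next-hop 210.30.115.246 via eth1 (matched /0)


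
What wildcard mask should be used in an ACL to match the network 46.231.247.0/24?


Subnet mask: 255.255.255.0
Wildcard = 255.255.255.255 - subnet mask
255 - 255 = 0
255 - 255 = 0
255 - 255 = 0
255 - 0 = 255
Wildcard: 0.0.0.255


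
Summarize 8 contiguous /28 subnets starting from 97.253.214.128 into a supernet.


Original prefix: /28
Number of subnets: 8 = 2^3
New prefix = 28 - 3 = 25
Supernet: 97.253.214.128/25


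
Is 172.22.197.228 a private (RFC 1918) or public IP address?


RFC 1918 private ranges:
  10.0.0.0/8 (10.0.0.0 - 10.255.255.255)
  172.16.0.0/12 (172.16.0.0 - 172.31.255.255)
  192.168.0.0/16 (192.168.0.0 - 192.168.255.255)
Private (in 172.16.0.0/12)


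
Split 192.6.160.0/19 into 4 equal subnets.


New prefix = 19 + 2 = 21
Each subnet has 2048 addresses
  192.6.160.0/21
  192.6.168.0/21
  192.6.176.0/21
  192.6.184.0/21
Subnets: 192.6.160.0/21, 192.6.168.0/21, 192.6.176.0/21, 192.6.184.0/21


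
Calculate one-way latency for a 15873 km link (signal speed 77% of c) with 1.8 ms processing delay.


Speed = 0.77 * 3e5 km/s = 231000 km/s
Propagation delay = 15873 / 231000 = 0.0687 s = 68.7143 ms
Processing delay = 1.8 ms
Total one-way latency = 70.5143 ms


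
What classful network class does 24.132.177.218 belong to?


First octet: 24
Binary: 00011000
0xxxxxxx -> Class A (1-126)
Class A, default mask 255.0.0.0 (/8)


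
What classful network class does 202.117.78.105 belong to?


First octet: 202
Binary: 11001010
110xxxxx -> Class C (192-223)
Class C, default mask 255.255.255.0 (/24)


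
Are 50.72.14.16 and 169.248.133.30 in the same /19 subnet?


Mask: 255.255.224.0
50.72.14.16 AND mask = 50.72.0.0
169.248.133.30 AND mask = 169.248.128.0
No, different subnets (50.72.0.0 vs 169.248.128.0)


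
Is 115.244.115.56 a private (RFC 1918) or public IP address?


RFC 1918 private ranges:
  10.0.0.0/8 (10.0.0.0 - 10.255.255.255)
  172.16.0.0/12 (172.16.0.0 - 172.31.255.255)
  192.168.0.0/16 (192.168.0.0 - 192.168.255.255)
Public (not in any RFC 1918 range)


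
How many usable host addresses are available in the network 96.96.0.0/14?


Host bits = 32 - 14 = 18
Total addresses = 2^18 = 262144
Usable = total - 2 (network and broadcast)
Usable hosts: 262142


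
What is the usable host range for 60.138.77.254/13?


Network: 60.136.0.0
Broadcast: 60.143.255.255
First usable = network + 1
Last usable = broadcast - 1
Range: 60.136.0.1 to 60.143.255.254


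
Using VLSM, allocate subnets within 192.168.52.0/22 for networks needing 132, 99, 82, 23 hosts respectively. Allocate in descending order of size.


132 hosts -> /24 (254 usable): 192.168.52.0/24
99 hosts -> /25 (126 usable): 192.168.53.0/25
82 hosts -> /25 (126 usable): 192.168.53.128/25
23 hosts -> /27 (30 usable): 192.168.54.0/27
Allocation: 192.168.52.0/24 (132 hosts, 254 usable); 192.168.53.0/25 (99 hosts, 126 usable); 192.168.53.128/25 (82 hosts, 126 usable); 192.168.54.0/27 (23 hosts, 30 usable)


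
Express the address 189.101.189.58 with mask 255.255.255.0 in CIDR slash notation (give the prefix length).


Binary: 11111111.11111111.11111111.00000000
Count leading 1s
Prefix: /24


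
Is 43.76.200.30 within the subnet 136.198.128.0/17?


Subnet network: 136.198.128.0
Test IP AND mask: 43.76.128.0
No, 43.76.200.30 is not in 136.198.128.0/17


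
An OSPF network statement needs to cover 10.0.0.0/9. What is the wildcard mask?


Subnet mask: 255.128.0.0
Wildcard = 255.255.255.255 - subnet mask
255 - 255 = 0
255 - 128 = 127
255 - 0 = 255
255 - 0 = 255
Wildcard: 0.127.255.255


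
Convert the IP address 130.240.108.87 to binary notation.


130 = 10000010
240 = 11110000
108 = 01101100
87 = 01010111
Binary: 10000010.11110000.01101100.01010111


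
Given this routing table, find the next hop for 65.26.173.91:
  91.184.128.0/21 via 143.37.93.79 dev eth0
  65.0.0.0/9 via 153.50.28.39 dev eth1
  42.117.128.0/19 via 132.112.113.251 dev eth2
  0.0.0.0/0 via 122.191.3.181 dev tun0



Longest prefix match for 65.26.173.91:
  /21 91.184.128.0: no
  /9 65.0.0.0: MATCH
  /19 42.117.128.0: no
  /0 0.0.0.0: MATCH
Selected: next-hop 153.50.28.39 via eth1 (matched /9)


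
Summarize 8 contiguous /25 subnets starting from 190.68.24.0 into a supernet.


Original prefix: /25
Number of subnets: 8 = 2^3
New prefix = 25 - 3 = 22
Supernet: 190.68.24.0/22


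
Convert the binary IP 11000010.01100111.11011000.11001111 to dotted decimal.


11000010 = 194
01100111 = 103
11011000 = 216
11001111 = 207
IP: 194.103.216.207


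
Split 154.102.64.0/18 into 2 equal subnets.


New prefix = 18 + 1 = 19
Each subnet has 8192 addresses
  154.102.64.0/19
  154.102.96.0/19
Subnets: 154.102.64.0/19, 154.102.96.0/19


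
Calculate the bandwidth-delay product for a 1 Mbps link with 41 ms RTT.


BDP = bandwidth * RTT
= 1 Mbps * 41 ms
= 1 * 1e6 * 41 / 1000 bits
= 41000 bits
= 5125 bytes
= 5.0049 KB
BDP = 41000 bits (5125 bytes)


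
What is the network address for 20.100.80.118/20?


IP:   00010100.01100100.01010000.01110110
Mask: 11111111.11111111.11110000.00000000
AND operation:
Net:  00010100.01100100.01010000.00000000
Network: 20.100.80.0/20


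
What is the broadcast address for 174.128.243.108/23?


Network: 174.128.242.0/23
Host bits = 9
Set all host bits to 1:
Broadcast: 174.128.243.255


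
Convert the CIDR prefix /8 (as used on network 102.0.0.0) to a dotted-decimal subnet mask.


/8 means 8 network bits, 24 host bits
Binary: 11111111000000000000000000000000
Mask: 255.0.0.0


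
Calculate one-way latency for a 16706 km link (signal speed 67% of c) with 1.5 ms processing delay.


Speed = 0.67 * 3e5 km/s = 201000 km/s
Propagation delay = 16706 / 201000 = 0.0831 s = 83.1144 ms
Processing delay = 1.5 ms
Total one-way latency = 84.6144 ms


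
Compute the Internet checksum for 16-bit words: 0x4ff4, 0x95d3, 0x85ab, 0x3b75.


Sum all words (with carry folding):
+ 0x4ff4 = 0x4ff4
+ 0x95d3 = 0xe5c7
+ 0x85ab = 0x6b73
+ 0x3b75 = 0xa6e8
One's complement: ~0xa6e8
Checksum = 0x5917


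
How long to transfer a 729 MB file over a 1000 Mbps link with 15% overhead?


Effective throughput = 1000 * (1 - 15/100) = 850 Mbps
File size in Mb = 729 * 8 = 5832 Mb
Time = 5832 / 850
Time = 6.8612 seconds


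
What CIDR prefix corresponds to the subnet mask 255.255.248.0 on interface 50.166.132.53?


Binary: 11111111.11111111.11111000.00000000
Count leading 1s
Prefix: /21


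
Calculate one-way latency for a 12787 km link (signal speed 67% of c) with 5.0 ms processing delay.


Speed = 0.67 * 3e5 km/s = 201000 km/s
Propagation delay = 12787 / 201000 = 0.0636 s = 63.6169 ms
Processing delay = 5.0 ms
Total one-way latency = 68.6169 ms


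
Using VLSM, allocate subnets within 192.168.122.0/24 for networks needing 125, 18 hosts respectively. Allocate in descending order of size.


125 hosts -> /25 (126 usable): 192.168.122.0/25
18 hosts -> /27 (30 usable): 192.168.122.128/27
Allocation: 192.168.122.0/25 (125 hosts, 126 usable); 192.168.122.128/27 (18 hosts, 30 usable)


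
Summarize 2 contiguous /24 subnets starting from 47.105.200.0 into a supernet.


Original prefix: /24
Number of subnets: 2 = 2^1
New prefix = 24 - 1 = 23
Supernet: 47.105.200.0/23


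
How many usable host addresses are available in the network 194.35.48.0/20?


Host bits = 32 - 20 = 12
Total addresses = 2^12 = 4096
Usable = total - 2 (network and broadcast)
Usable hosts: 4094


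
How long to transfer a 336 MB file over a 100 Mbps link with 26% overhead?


Effective throughput = 100 * (1 - 26/100) = 74 Mbps
File size in Mb = 336 * 8 = 2688 Mb
Time = 2688 / 74
Time = 36.3243 seconds


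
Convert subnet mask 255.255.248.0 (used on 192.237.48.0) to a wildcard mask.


Subnet mask: 255.255.248.0
Wildcard = 255.255.255.255 - subnet mask
255 - 255 = 0
255 - 255 = 0
255 - 248 = 7
255 - 0 = 255
Wildcard: 0.0.7.255


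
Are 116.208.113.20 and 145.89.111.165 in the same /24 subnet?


Mask: 255.255.255.0
116.208.113.20 AND mask = 116.208.113.0
145.89.111.165 AND mask = 145.89.111.0
No, different subnets (116.208.113.0 vs 145.89.111.0)


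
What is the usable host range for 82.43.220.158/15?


Network: 82.42.0.0
Broadcast: 82.43.255.255
First usable = network + 1
Last usable = broadcast - 1
Range: 82.42.0.1 to 82.43.255.254


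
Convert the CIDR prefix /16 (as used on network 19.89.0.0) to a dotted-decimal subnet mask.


/16 means 16 network bits, 16 host bits
Binary: 11111111111111110000000000000000
Mask: 255.255.0.0


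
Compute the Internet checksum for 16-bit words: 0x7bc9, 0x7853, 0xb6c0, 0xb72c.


Sum all words (with carry folding):
+ 0x7bc9 = 0x7bc9
+ 0x7853 = 0xf41c
+ 0xb6c0 = 0xaadd
+ 0xb72c = 0x620a
One's complement: ~0x620a
Checksum = 0x9df5


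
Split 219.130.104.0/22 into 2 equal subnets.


New prefix = 22 + 1 = 23
Each subnet has 512 addresses
  219.130.104.0/23
  219.130.106.0/23
Subnets: 219.130.104.0/23, 219.130.106.0/23


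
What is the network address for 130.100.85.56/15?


IP:   10000010.01100100.01010101.00111000
Mask: 11111111.11111110.00000000.00000000
AND operation:
Net:  10000010.01100100.00000000.00000000
Network: 130.100.0.0/15


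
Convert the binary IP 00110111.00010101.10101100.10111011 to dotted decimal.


00110111 = 55
00010101 = 21
10101100 = 172
10111011 = 187
IP: 55.21.172.187


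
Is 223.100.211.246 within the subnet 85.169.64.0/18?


Subnet network: 85.169.64.0
Test IP AND mask: 223.100.192.0
No, 223.100.211.246 is not in 85.169.64.0/18


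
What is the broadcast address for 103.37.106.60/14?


Network: 103.36.0.0/14
Host bits = 18
Set all host bits to 1:
Broadcast: 103.39.255.255


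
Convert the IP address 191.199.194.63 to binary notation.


191 = 10111111
199 = 11000111
194 = 11000010
63 = 00111111
Binary: 10111111.11000111.11000010.00111111


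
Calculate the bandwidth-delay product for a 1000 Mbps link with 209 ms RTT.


BDP = bandwidth * RTT
= 1000 Mbps * 209 ms
= 1000 * 1e6 * 209 / 1000 bits
= 209000000 bits
= 26125000 bytes
= 25512.6953 KB
BDP = 209000000 bits (26125000 bytes)


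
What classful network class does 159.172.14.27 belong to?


First octet: 159
Binary: 10011111
10xxxxxx -> Class B (128-191)
Class B, default mask 255.255.0.0 (/16)


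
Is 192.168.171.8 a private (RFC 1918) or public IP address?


RFC 1918 private ranges:
  10.0.0.0/8 (10.0.0.0 - 10.255.255.255)
  172.16.0.0/12 (172.16.0.0 - 172.31.255.255)
  192.168.0.0/16 (192.168.0.0 - 192.168.255.255)
Private (in 192.168.0.0/16)


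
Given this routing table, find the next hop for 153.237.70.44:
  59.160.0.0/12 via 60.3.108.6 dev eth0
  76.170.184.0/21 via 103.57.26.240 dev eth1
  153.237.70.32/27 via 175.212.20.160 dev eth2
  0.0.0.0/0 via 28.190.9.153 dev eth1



Longest prefix match for 153.237.70.44:
  /12 59.160.0.0: no
  /21 76.170.184.0: no
  /27 153.237.70.32: MATCH
  /0 0.0.0.0: MATCH
Selected: next-hop 175.212.20.160 via eth2 (matched /27)


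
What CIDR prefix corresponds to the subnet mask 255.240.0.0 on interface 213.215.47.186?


Binary: 11111111.11110000.00000000.00000000
Count leading 1s
Prefix: /12


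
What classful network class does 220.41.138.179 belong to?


First octet: 220
Binary: 11011100
110xxxxx -> Class C (192-223)
Class C, default mask 255.255.255.0 (/24)


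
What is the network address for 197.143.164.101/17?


IP:   11000101.10001111.10100100.01100101
Mask: 11111111.11111111.10000000.00000000
AND operation:
Net:  11000101.10001111.10000000.00000000
Network: 197.143.128.0/17


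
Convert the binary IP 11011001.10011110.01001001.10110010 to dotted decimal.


11011001 = 217
10011110 = 158
01001001 = 73
10110010 = 178
IP: 217.158.73.178


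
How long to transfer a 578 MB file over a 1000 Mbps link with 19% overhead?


Effective throughput = 1000 * (1 - 19/100) = 810 Mbps
File size in Mb = 578 * 8 = 4624 Mb
Time = 4624 / 810
Time = 5.7086 seconds


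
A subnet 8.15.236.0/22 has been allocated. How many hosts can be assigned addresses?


Host bits = 32 - 22 = 10
Total addresses = 2^10 = 1024
Usable = total - 2 (network and broadcast)
Usable hosts: 1022


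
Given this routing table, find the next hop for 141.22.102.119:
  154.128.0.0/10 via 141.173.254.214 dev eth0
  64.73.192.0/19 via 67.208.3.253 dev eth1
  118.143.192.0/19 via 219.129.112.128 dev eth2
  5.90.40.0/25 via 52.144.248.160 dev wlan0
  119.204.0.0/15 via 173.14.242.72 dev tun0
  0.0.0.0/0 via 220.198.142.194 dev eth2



Longest prefix match for 141.22.102.119:
  /10 154.128.0.0: no
  /19 64.73.192.0: no
  /19 118.143.192.0: no
  /25 5.90.40.0: no
  /15 119.204.0.0: no
  /0 0.0.0.0: MATCH
Selected: next-hop 220.198.142.194 via eth2 (matched /0)


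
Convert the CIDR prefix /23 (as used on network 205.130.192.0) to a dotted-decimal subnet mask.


/23 means 23 network bits, 9 host bits
Binary: 11111111111111111111111000000000
Mask: 255.255.254.0


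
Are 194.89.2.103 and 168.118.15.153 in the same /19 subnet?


Mask: 255.255.224.0
194.89.2.103 AND mask = 194.89.0.0
168.118.15.153 AND mask = 168.118.0.0
No, different subnets (194.89.0.0 vs 168.118.0.0)


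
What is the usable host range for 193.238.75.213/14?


Network: 193.236.0.0
Broadcast: 193.239.255.255
First usable = network + 1
Last usable = broadcast - 1
Range: 193.236.0.1 to 193.239.255.254


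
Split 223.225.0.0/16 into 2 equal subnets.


New prefix = 16 + 1 = 17
Each subnet has 32768 addresses
  223.225.0.0/17
  223.225.128.0/17
Subnets: 223.225.0.0/17, 223.225.128.0/17


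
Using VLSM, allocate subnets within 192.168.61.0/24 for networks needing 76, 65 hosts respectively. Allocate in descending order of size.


76 hosts -> /25 (126 usable): 192.168.61.0/25
65 hosts -> /25 (126 usable): 192.168.61.128/25
Allocation: 192.168.61.0/25 (76 hosts, 126 usable); 192.168.61.128/25 (65 hosts, 126 usable)


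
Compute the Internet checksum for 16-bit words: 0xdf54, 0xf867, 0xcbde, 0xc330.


Sum all words (with carry folding):
+ 0xdf54 = 0xdf54
+ 0xf867 = 0xd7bc
+ 0xcbde = 0xa39b
+ 0xc330 = 0x66cc
One's complement: ~0x66cc
Checksum = 0x9933


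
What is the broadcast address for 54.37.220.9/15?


Network: 54.36.0.0/15
Host bits = 17
Set all host bits to 1:
Broadcast: 54.37.255.255


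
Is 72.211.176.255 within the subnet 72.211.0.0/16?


Subnet network: 72.211.0.0
Test IP AND mask: 72.211.0.0
Yes, 72.211.176.255 is in 72.211.0.0/16


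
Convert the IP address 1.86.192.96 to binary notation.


1 = 00000001
86 = 01010110
192 = 11000000
96 = 01100000
Binary: 00000001.01010110.11000000.01100000


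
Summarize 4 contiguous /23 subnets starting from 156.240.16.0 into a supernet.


Original prefix: /23
Number of subnets: 4 = 2^2
New prefix = 23 - 2 = 21
Supernet: 156.240.16.0/21


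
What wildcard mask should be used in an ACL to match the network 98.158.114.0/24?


Subnet mask: 255.255.255.0
Wildcard = 255.255.255.255 - subnet mask
255 - 255 = 0
255 - 255 = 0
255 - 255 = 0
255 - 0 = 255
Wildcard: 0.0.0.255


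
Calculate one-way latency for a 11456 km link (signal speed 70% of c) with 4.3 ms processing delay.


Speed = 0.7 * 3e5 km/s = 210000 km/s
Propagation delay = 11456 / 210000 = 0.0546 s = 54.5524 ms
Processing delay = 4.3 ms
Total one-way latency = 58.8524 ms


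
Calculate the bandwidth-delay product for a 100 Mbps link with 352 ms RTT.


BDP = bandwidth * RTT
= 100 Mbps * 352 ms
= 100 * 1e6 * 352 / 1000 bits
= 35200000 bits
= 4400000 bytes
= 4296.875 KB
BDP = 35200000 bits (4400000 bytes)


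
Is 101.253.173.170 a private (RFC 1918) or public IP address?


RFC 1918 private ranges:
  10.0.0.0/8 (10.0.0.0 - 10.255.255.255)
  172.16.0.0/12 (172.16.0.0 - 172.31.255.255)
  192.168.0.0/16 (192.168.0.0 - 192.168.255.255)
Public (not in any RFC 1918 range)


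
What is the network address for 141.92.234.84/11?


IP:   10001101.01011100.11101010.01010100
Mask: 11111111.11100000.00000000.00000000
AND operation:
Net:  10001101.01000000.00000000.00000000
Network: 141.64.0.0/11


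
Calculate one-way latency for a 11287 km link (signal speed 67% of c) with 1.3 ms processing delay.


Speed = 0.67 * 3e5 km/s = 201000 km/s
Propagation delay = 11287 / 201000 = 0.0562 s = 56.1542 ms
Processing delay = 1.3 ms
Total one-way latency = 57.4542 ms


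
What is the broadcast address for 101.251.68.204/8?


Network: 101.0.0.0/8
Host bits = 24
Set all host bits to 1:
Broadcast: 101.255.255.255


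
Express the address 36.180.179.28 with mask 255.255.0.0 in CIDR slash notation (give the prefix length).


Binary: 11111111.11111111.00000000.00000000
Count leading 1s
Prefix: /16


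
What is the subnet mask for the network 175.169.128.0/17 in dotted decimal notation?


/17 means 17 network bits, 15 host bits
Binary: 11111111111111111000000000000000
Mask: 255.255.128.0


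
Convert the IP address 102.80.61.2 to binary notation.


102 = 01100110
80 = 01010000
61 = 00111101
2 = 00000010
Binary: 01100110.01010000.00111101.00000010


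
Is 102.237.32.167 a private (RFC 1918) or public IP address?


RFC 1918 private ranges:
  10.0.0.0/8 (10.0.0.0 - 10.255.255.255)
  172.16.0.0/12 (172.16.0.0 - 172.31.255.255)
  192.168.0.0/16 (192.168.0.0 - 192.168.255.255)
Public (not in any RFC 1918 range)


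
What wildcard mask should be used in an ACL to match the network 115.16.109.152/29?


Subnet mask: 255.255.255.248
Wildcard = 255.255.255.255 - subnet mask
255 - 255 = 0
255 - 255 = 0
255 - 255 = 0
255 - 248 = 7
Wildcard: 0.0.0.7


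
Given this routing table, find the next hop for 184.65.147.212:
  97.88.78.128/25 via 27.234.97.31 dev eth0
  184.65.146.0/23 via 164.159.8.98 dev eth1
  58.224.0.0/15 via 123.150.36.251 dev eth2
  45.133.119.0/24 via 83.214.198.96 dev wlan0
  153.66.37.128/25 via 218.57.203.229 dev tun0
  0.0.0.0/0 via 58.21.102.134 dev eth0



Longest prefix match for 184.65.147.212:
  /25 97.88.78.128: no
  /23 184.65.146.0: MATCH
  /15 58.224.0.0: no
  /24 45.133.119.0: no
  /25 153.66.37.128: no
  /0 0.0.0.0: MATCH
Selected: next-hop 164.159.8.98 via eth1 (matched /23)


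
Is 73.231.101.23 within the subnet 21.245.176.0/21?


Subnet network: 21.245.176.0
Test IP AND mask: 73.231.96.0
No, 73.231.101.23 is not in 21.245.176.0/21


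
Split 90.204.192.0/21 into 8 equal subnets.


New prefix = 21 + 3 = 24
Each subnet has 256 addresses
  90.204.192.0/24
  90.204.193.0/24
  90.204.194.0/24
  90.204.195.0/24
  90.204.196.0/24
  90.204.197.0/24
  90.204.198.0/24
  90.204.199.0/24
Subnets: 90.204.192.0/24, 90.204.193.0/24, 90.204.194.0/24, 90.204.195.0/24, 90.204.196.0/24, 90.204.197.0/24, 90.204.198.0/24, 90.204.199.0/24


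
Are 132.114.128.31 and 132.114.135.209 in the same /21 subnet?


Mask: 255.255.248.0
132.114.128.31 AND mask = 132.114.128.0
132.114.135.209 AND mask = 132.114.128.0
Yes, same subnet (132.114.128.0)


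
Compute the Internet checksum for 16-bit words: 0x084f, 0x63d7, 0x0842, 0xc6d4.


Sum all words (with carry folding):
+ 0x084f = 0x084f
+ 0x63d7 = 0x6c26
+ 0x0842 = 0x7468
+ 0xc6d4 = 0x3b3d
One's complement: ~0x3b3d
Checksum = 0xc4c2


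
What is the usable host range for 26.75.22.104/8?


Network: 26.0.0.0
Broadcast: 26.255.255.255
First usable = network + 1
Last usable = broadcast - 1
Range: 26.0.0.1 to 26.255.255.254


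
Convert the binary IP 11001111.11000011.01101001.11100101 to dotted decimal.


11001111 = 207
11000011 = 195
01101001 = 105
11100101 = 229
IP: 207.195.105.229


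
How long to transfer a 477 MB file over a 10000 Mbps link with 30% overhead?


Effective throughput = 10000 * (1 - 30/100) = 7000 Mbps
File size in Mb = 477 * 8 = 3816 Mb
Time = 3816 / 7000
Time = 0.5451 seconds


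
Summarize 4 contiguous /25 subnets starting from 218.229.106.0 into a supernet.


Original prefix: /25
Number of subnets: 4 = 2^2
New prefix = 25 - 2 = 23
Supernet: 218.229.106.0/23


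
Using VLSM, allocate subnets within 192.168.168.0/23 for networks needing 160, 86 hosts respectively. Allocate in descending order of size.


160 hosts -> /24 (254 usable): 192.168.168.0/24
86 hosts -> /25 (126 usable): 192.168.169.0/25
Allocation: 192.168.168.0/24 (160 hosts, 254 usable); 192.168.169.0/25 (86 hosts, 126 usable)


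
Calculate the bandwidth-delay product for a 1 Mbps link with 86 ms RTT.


BDP = bandwidth * RTT
= 1 Mbps * 86 ms
= 1 * 1e6 * 86 / 1000 bits
= 86000 bits
= 10750 bytes
= 10.498 KB
BDP = 86000 bits (10750 bytes)


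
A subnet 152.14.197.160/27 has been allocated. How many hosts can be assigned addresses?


Host bits = 32 - 27 = 5
Total addresses = 2^5 = 32
Usable = total - 2 (network and broadcast)
Usable hosts: 30


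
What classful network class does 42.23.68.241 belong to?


First octet: 42
Binary: 00101010
0xxxxxxx -> Class A (1-126)
Class A, default mask 255.0.0.0 (/8)


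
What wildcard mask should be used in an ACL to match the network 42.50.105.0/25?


Subnet mask: 255.255.255.128
Wildcard = 255.255.255.255 - subnet mask
255 - 255 = 0
255 - 255 = 0
255 - 255 = 0
255 - 128 = 127
Wildcard: 0.0.0.127


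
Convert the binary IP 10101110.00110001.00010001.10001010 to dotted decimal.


10101110 = 174
00110001 = 49
00010001 = 17
10001010 = 138
IP: 174.49.17.138


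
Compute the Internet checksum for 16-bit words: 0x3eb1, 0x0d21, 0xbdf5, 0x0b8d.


Sum all words (with carry folding):
+ 0x3eb1 = 0x3eb1
+ 0x0d21 = 0x4bd2
+ 0xbdf5 = 0x09c8
+ 0x0b8d = 0x1555
One's complement: ~0x1555
Checksum = 0xeaaa


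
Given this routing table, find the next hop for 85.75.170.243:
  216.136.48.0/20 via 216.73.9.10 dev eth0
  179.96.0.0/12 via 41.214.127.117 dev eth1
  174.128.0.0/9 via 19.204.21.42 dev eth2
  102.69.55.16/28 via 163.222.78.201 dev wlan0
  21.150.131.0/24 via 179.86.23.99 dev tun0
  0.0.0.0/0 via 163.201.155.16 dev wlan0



Longest prefix match for 85.75.170.243:
  /20 216.136.48.0: no
  /12 179.96.0.0: no
  /9 174.128.0.0: no
  /28 102.69.55.16: no
  /24 21.150.131.0: no
  /0 0.0.0.0: MATCH
Selected: next-hop 163.201.155.16 via wlan0 (matched /0)


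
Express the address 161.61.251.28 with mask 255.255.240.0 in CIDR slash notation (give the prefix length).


Binary: 11111111.11111111.11110000.00000000
Count leading 1s
Prefix: /20


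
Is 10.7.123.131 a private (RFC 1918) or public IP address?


RFC 1918 private ranges:
  10.0.0.0/8 (10.0.0.0 - 10.255.255.255)
  172.16.0.0/12 (172.16.0.0 - 172.31.255.255)
  192.168.0.0/16 (192.168.0.0 - 192.168.255.255)
Private (in 10.0.0.0/8)


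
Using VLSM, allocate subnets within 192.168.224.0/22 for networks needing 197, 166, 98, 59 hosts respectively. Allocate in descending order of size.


197 hosts -> /24 (254 usable): 192.168.224.0/24
166 hosts -> /24 (254 usable): 192.168.225.0/24
98 hosts -> /25 (126 usable): 192.168.226.0/25
59 hosts -> /26 (62 usable): 192.168.226.128/26
Allocation: 192.168.224.0/24 (197 hosts, 254 usable); 192.168.225.0/24 (166 hosts, 254 usable); 192.168.226.0/25 (98 hosts, 126 usable); 192.168.226.128/26 (59 hosts, 62 usable)


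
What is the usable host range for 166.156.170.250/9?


Network: 166.128.0.0
Broadcast: 166.255.255.255
First usable = network + 1
Last usable = broadcast - 1
Range: 166.128.0.1 to 166.255.255.254


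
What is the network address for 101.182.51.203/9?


IP:   01100101.10110110.00110011.11001011
Mask: 11111111.10000000.00000000.00000000
AND operation:
Net:  01100101.10000000.00000000.00000000
Network: 101.128.0.0/9


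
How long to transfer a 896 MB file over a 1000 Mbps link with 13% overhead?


Effective throughput = 1000 * (1 - 13/100) = 870 Mbps
File size in Mb = 896 * 8 = 7168 Mb
Time = 7168 / 870
Time = 8.2391 seconds


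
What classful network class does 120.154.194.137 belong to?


First octet: 120
Binary: 01111000
0xxxxxxx -> Class A (1-126)
Class A, default mask 255.0.0.0 (/8)


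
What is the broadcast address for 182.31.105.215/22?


Network: 182.31.104.0/22
Host bits = 10
Set all host bits to 1:
Broadcast: 182.31.107.255


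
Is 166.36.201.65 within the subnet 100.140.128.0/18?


Subnet network: 100.140.128.0
Test IP AND mask: 166.36.192.0
No, 166.36.201.65 is not in 100.140.128.0/18


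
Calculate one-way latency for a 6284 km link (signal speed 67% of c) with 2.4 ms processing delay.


Speed = 0.67 * 3e5 km/s = 201000 km/s
Propagation delay = 6284 / 201000 = 0.0313 s = 31.2637 ms
Processing delay = 2.4 ms
Total one-way latency = 33.6637 ms


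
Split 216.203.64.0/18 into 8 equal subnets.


New prefix = 18 + 3 = 21
Each subnet has 2048 addresses
  216.203.64.0/21
  216.203.72.0/21
  216.203.80.0/21
  216.203.88.0/21
  216.203.96.0/21
  216.203.104.0/21
  216.203.112.0/21
  216.203.120.0/21
Subnets: 216.203.64.0/21, 216.203.72.0/21, 216.203.80.0/21, 216.203.88.0/21, 216.203.96.0/21, 216.203.104.0/21, 216.203.112.0/21, 216.203.120.0/21


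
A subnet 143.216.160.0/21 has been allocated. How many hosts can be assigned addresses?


Host bits = 32 - 21 = 11
Total addresses = 2^11 = 2048
Usable = total - 2 (network and broadcast)
Usable hosts: 2046


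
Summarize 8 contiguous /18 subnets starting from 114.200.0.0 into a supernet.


Original prefix: /18
Number of subnets: 8 = 2^3
New prefix = 18 - 3 = 15
Supernet: 114.200.0.0/15


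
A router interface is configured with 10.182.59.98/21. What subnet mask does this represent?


/21 means 21 network bits, 11 host bits
Binary: 11111111111111111111100000000000
Mask: 255.255.248.0


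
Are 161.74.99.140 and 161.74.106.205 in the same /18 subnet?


Mask: 255.255.192.0
161.74.99.140 AND mask = 161.74.64.0
161.74.106.205 AND mask = 161.74.64.0
Yes, same subnet (161.74.64.0)


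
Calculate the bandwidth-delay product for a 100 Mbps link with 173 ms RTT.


BDP = bandwidth * RTT
= 100 Mbps * 173 ms
= 100 * 1e6 * 173 / 1000 bits
= 17300000 bits
= 2162500 bytes
= 2111.8164 KB
BDP = 17300000 bits (2162500 bytes)


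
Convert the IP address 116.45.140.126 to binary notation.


116 = 01110100
45 = 00101101
140 = 10001100
126 = 01111110
Binary: 01110100.00101101.10001100.01111110


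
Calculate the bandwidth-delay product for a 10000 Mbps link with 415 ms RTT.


BDP = bandwidth * RTT
= 10000 Mbps * 415 ms
= 10000 * 1e6 * 415 / 1000 bits
= 4150000000 bits
= 518750000 bytes
= 506591.7969 KB
BDP = 4150000000 bits (518750000 bytes)


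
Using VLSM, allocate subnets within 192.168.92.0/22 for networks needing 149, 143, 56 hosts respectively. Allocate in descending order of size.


149 hosts -> /24 (254 usable): 192.168.92.0/24
143 hosts -> /24 (254 usable): 192.168.93.0/24
56 hosts -> /26 (62 usable): 192.168.94.0/26
Allocation: 192.168.92.0/24 (149 hosts, 254 usable); 192.168.93.0/24 (143 hosts, 254 usable); 192.168.94.0/26 (56 hosts, 62 usable)


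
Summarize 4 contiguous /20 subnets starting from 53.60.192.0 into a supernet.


Original prefix: /20
Number of subnets: 4 = 2^2
New prefix = 20 - 2 = 18
Supernet: 53.60.192.0/18


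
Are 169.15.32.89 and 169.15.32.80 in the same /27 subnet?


Mask: 255.255.255.224
169.15.32.89 AND mask = 169.15.32.64
169.15.32.80 AND mask = 169.15.32.64
Yes, same subnet (169.15.32.64)


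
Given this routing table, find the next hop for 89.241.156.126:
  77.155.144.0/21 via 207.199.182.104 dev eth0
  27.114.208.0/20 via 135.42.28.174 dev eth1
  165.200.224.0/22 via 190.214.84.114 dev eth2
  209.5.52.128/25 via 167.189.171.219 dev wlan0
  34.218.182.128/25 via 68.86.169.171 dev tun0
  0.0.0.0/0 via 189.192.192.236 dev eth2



Longest prefix match for 89.241.156.126:
  /21 77.155.144.0: no
  /20 27.114.208.0: no
  /22 165.200.224.0: no
  /25 209.5.52.128: no
  /25 34.218.182.128: no
  /0 0.0.0.0: MATCH
Selected: next-hop 189.192.192.236 via eth2 (matched /0)


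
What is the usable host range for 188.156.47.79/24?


Network: 188.156.47.0
Broadcast: 188.156.47.255
First usable = network + 1
Last usable = broadcast - 1
Range: 188.156.47.1 to 188.156.47.254


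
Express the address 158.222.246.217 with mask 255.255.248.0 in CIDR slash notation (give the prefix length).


Binary: 11111111.11111111.11111000.00000000
Count leading 1s
Prefix: /21


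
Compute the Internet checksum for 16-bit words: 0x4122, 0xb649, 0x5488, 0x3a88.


Sum all words (with carry folding):
+ 0x4122 = 0x4122
+ 0xb649 = 0xf76b
+ 0x5488 = 0x4bf4
+ 0x3a88 = 0x867c
One's complement: ~0x867c
Checksum = 0x7983


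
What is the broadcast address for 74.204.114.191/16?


Network: 74.204.0.0/16
Host bits = 16
Set all host bits to 1:
Broadcast: 74.204.255.255


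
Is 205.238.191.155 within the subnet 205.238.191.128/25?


Subnet network: 205.238.191.128
Test IP AND mask: 205.238.191.128
Yes, 205.238.191.155 is in 205.238.191.128/25


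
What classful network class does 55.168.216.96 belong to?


First octet: 55
Binary: 00110111
0xxxxxxx -> Class A (1-126)
Class A, default mask 255.0.0.0 (/8)


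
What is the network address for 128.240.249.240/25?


IP:   10000000.11110000.11111001.11110000
Mask: 11111111.11111111.11111111.10000000
AND operation:
Net:  10000000.11110000.11111001.10000000
Network: 128.240.249.128/25


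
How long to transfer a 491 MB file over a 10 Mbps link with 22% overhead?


Effective throughput = 10 * (1 - 22/100) = 7.8 Mbps
File size in Mb = 491 * 8 = 3928 Mb
Time = 3928 / 7.8
Time = 503.5897 seconds


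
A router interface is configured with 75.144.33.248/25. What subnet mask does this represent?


/25 means 25 network bits, 7 host bits
Binary: 11111111111111111111111110000000
Mask: 255.255.255.128


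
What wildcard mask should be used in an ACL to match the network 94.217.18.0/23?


Subnet mask: 255.255.254.0
Wildcard = 255.255.255.255 - subnet mask
255 - 255 = 0
255 - 255 = 0
255 - 254 = 1
255 - 0 = 255
Wildcard: 0.0.1.255


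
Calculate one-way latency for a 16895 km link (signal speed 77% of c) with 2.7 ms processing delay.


Speed = 0.77 * 3e5 km/s = 231000 km/s
Propagation delay = 16895 / 231000 = 0.0731 s = 73.1385 ms
Processing delay = 2.7 ms
Total one-way latency = 75.8385 ms


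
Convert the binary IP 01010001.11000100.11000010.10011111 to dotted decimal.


01010001 = 81
11000100 = 196
11000010 = 194
10011111 = 159
IP: 81.196.194.159


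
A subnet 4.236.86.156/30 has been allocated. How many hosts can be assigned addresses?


Host bits = 32 - 30 = 2
Total addresses = 2^2 = 4
Usable = total - 2 (network and broadcast)
Usable hosts: 2


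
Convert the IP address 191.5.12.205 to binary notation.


191 = 10111111
5 = 00000101
12 = 00001100
205 = 11001101
Binary: 10111111.00000101.00001100.11001101


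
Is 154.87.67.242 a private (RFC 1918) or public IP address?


RFC 1918 private ranges:
  10.0.0.0/8 (10.0.0.0 - 10.255.255.255)
  172.16.0.0/12 (172.16.0.0 - 172.31.255.255)
  192.168.0.0/16 (192.168.0.0 - 192.168.255.255)
Public (not in any RFC 1918 range)


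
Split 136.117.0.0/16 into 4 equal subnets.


New prefix = 16 + 2 = 18
Each subnet has 16384 addresses
  136.117.0.0/18
  136.117.64.0/18
  136.117.128.0/18
  136.117.192.0/18
Subnets: 136.117.0.0/18, 136.117.64.0/18, 136.117.128.0/18, 136.117.192.0/18


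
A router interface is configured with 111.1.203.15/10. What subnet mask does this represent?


/10 means 10 network bits, 22 host bits
Binary: 11111111110000000000000000000000
Mask: 255.192.0.0


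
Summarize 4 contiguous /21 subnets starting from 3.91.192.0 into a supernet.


Original prefix: /21
Number of subnets: 4 = 2^2
New prefix = 21 - 2 = 19
Supernet: 3.91.192.0/19
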